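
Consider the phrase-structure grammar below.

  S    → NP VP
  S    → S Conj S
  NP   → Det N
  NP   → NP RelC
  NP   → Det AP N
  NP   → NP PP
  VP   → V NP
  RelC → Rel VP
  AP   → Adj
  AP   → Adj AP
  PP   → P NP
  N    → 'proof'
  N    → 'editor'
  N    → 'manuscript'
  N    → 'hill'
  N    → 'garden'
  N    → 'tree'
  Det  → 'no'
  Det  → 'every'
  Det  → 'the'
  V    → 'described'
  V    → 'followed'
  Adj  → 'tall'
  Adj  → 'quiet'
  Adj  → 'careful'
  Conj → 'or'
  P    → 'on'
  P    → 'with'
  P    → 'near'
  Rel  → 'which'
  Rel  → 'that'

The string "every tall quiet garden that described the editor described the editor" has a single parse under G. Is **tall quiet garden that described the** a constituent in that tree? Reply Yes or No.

[S [NP [NP [Det every] [AP [Adj tall] [AP [Adj quiet]]] [N garden]] [RelC [Rel that] [VP [V described] [NP [Det the] [N editor]]]]] [VP [V described] [NP [Det the] [N editor]]]]
The smallest constituent containing 'tall quiet garden that described the' is the NP spanning 'every tall quiet garden that described the editor'; no single node in the tree dominates exactly the given words.

No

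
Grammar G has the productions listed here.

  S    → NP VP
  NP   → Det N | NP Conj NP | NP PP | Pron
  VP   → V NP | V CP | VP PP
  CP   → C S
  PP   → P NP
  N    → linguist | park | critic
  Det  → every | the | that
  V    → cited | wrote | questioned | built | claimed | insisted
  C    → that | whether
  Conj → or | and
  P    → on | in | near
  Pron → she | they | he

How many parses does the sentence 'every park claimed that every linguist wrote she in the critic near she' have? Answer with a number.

9

Two of the 9 distinct bracketings:
[S [NP [Det every] [N park]] [VP [V claimed] [CP [C that] [S [NP [Det every] [N linguist]] [VP [V wrote] [NP [NP [Pron she]] [PP [P in] [NP [NP [Det the] [N critic]] [PP [P near] [NP [Pron she]]]]]]]]]]]
[S [NP [Det every] [N park]] [VP [V claimed] [CP [C that] [S [NP [Det every] [N linguist]] [VP [V wrote] [NP [NP [NP [Pron she]] [PP [P in] [NP [Det the] [N critic]]]] [PP [P near] [NP [Pron she]]]]]]]]]
The trees differ in how a recursive rule is bracketed over the same span.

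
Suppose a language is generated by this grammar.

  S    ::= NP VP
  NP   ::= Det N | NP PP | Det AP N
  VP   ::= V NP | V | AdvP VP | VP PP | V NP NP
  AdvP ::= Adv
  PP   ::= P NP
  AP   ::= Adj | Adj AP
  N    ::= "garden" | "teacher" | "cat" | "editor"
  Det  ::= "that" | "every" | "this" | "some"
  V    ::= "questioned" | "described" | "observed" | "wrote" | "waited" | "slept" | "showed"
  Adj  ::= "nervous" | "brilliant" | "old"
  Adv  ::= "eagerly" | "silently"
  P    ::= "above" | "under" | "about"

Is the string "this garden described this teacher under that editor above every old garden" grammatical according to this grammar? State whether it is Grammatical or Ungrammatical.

S
  NP
    Det: this
    N: garden
  VP
    V: described
    NP
      NP
        Det: this
        N: teacher
      PP
        P: under
        NP
          NP
            Det: that
            N: editor
          PP
            P: above
            NP
              Det: every
              AP
                Adj: old
              N: garden
Every word is introduced by a lexical rule and the phrasal rules combine the resulting categories into a single S.

Grammatical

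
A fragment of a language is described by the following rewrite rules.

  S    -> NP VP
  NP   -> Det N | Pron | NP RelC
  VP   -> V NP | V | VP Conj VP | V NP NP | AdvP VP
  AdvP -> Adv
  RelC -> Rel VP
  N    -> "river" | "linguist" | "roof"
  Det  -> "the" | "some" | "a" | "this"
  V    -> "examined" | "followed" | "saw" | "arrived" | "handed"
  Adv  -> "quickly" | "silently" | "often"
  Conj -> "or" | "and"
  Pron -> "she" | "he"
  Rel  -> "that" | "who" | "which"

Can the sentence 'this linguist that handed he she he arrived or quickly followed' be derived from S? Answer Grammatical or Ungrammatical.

Ungrammatical

For S → NP VP, every NP-prefix leaves a non-VP remainder: after 'this linguist' the remainder is not a VP; after 'this linguist that handed' the remainder is not a VP; after 'this linguist that handed he' the remainder is not a VP (and 1 more).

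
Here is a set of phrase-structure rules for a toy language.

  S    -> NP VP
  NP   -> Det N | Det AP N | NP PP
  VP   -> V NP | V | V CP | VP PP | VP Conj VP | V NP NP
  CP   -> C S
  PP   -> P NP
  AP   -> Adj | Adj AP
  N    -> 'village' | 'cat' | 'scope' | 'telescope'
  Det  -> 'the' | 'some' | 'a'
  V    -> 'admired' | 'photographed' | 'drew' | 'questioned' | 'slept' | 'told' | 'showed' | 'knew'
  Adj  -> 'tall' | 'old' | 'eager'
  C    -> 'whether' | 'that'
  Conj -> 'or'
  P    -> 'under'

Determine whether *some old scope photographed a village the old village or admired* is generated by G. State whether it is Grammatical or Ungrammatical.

Grammatical

S
  NP
    Det: some
    AP
      Adj: old
    N: scope
  VP
    VP
      V: photographed
      NP
        Det: a
        N: village
      NP
        Det: the
        AP
          Adj: old
        N: village
    Conj: or
    VP
      V: admired
Each bracket corresponds to one application of a listed rule, so the string is derivable from S.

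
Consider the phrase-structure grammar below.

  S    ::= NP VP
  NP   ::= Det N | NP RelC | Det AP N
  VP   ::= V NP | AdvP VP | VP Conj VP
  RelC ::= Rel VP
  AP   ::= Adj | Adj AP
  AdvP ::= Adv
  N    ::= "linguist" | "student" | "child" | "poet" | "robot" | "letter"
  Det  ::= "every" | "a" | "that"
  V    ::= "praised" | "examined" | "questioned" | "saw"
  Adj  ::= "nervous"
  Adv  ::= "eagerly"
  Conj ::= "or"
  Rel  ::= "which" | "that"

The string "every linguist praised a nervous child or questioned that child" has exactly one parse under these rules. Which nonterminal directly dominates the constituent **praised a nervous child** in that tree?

S
  NP
    Det: every
    N: linguist
  VP
    VP
      V: praised
      NP
        Det: a
        AP
          Adj: nervous
        N: child
    Conj: or
    VP
      V: questioned
      NP
        Det: that
        N: child
The span 'praised a nervous child' is the VP node built by VP → V NP.
Its mother is the VP built by VP → VP Conj VP.

VP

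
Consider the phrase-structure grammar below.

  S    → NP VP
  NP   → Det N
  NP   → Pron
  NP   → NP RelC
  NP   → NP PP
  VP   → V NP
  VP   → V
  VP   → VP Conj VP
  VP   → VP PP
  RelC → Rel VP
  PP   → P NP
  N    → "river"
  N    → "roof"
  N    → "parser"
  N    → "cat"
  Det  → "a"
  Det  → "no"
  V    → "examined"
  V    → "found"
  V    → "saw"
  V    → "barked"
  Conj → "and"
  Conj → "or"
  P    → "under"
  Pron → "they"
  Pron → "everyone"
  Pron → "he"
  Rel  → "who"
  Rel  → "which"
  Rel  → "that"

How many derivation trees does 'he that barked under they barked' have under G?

The two bracketings:
[S [NP [NP [Pron he]] [RelC [Rel that] [VP [VP [V barked]] [PP [P under] [NP [Pron they]]]]]] [VP [V barked]]]
[S [NP [NP [NP [Pron he]] [RelC [Rel that] [VP [V barked]]]] [PP [P under] [NP [Pron they]]]] [VP [V barked]]]
The difference turns on whether NP → NP PP is used at the relevant span, versus an alternative expansion of NP.

2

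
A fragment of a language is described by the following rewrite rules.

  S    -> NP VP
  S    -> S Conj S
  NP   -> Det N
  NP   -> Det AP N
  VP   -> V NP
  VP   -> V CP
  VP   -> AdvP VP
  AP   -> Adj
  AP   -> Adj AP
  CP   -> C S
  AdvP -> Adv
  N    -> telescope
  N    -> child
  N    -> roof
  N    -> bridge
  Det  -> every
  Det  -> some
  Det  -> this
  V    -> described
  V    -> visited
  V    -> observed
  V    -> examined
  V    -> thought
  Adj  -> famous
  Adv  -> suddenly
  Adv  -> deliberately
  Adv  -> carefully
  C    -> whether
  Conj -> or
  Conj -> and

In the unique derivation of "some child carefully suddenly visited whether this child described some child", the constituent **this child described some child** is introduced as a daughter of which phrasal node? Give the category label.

CP

S
  NP
    Det: some
    N: child
  VP
    AdvP
      Adv: carefully
    VP
      AdvP
        Adv: suddenly
      VP
        V: visited
        CP
          C: whether
          S
            NP
              Det: this
              N: child
            VP
              V: described
              NP
                Det: some
                N: child
The span 'this child described some child' is the S node built by S → NP VP.
Its mother is the CP built by CP → C S.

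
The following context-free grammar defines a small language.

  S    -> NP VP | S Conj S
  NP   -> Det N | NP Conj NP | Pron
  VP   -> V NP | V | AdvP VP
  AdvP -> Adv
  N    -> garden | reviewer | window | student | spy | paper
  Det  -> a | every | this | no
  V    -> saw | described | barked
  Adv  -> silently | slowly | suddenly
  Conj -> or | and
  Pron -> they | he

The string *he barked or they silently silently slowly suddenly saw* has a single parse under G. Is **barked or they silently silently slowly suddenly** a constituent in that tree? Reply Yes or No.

No

[S [S [NP [Pron he]] [VP [V barked]]] [Conj or] [S [NP [Pron they]] [VP [AdvP [Adv silently]] [VP [AdvP [Adv silently]] [VP [AdvP [Adv slowly]] [VP [AdvP [Adv suddenly]] [VP [V saw]]]]]]]]
The smallest constituent containing 'barked or they silently silently slowly suddenly' is the S spanning 'he barked or they silently silently slowly suddenly saw'; no single node in the tree dominates exactly the given words.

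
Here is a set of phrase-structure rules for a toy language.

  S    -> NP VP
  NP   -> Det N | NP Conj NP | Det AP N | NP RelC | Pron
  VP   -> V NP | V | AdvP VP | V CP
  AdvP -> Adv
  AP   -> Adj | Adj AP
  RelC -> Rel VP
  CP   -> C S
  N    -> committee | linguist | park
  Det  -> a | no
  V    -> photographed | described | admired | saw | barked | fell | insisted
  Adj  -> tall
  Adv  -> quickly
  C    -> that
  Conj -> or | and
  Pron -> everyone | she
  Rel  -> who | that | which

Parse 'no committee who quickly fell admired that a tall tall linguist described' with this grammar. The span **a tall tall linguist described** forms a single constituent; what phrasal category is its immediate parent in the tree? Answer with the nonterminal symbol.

CP

S
  NP
    NP
      Det: no
      N: committee
    RelC
      Rel: who
      VP
        AdvP
          Adv: quickly
        VP
          V: fell
  VP
    V: admired
    CP
      C: that
      S
        NP
          Det: a
          AP
            Adj: tall
            AP
              Adj: tall
          N: linguist
        VP
          V: described
The span 'a tall tall linguist described' is the S node built by S → NP VP.
Its mother is the CP built by CP → C S.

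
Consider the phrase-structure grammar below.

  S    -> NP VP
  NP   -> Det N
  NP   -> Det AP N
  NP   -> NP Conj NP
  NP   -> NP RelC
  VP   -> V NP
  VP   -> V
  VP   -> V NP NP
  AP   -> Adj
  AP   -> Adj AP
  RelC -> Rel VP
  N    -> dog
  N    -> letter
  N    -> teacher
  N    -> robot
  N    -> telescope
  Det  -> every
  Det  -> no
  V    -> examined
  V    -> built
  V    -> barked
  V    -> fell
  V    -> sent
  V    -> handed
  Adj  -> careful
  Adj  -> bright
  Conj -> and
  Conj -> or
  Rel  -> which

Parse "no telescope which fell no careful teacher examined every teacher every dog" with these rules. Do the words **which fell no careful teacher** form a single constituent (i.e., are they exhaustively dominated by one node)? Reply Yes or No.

Yes

[S [NP [NP [Det no] [N telescope]] [RelC [Rel which] [VP [V fell] [NP [Det no] [AP [Adj careful]] [N teacher]]]]] [VP [V examined] [NP [Det every] [N teacher]] [NP [Det every] [N dog]]]]
The words 'which fell no careful teacher' are exhaustively dominated by a single RelC node (built by RelC → Rel VP), so they form a constituent.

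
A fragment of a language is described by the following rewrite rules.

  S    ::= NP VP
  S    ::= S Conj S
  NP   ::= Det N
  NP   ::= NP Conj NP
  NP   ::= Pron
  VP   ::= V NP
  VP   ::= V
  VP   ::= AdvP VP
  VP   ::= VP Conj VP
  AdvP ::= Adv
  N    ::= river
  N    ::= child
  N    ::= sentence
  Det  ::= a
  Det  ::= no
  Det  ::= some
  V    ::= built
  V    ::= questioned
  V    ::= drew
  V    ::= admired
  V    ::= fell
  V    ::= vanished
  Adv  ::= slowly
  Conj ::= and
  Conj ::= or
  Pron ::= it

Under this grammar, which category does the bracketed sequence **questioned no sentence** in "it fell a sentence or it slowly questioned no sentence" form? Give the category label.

[S [S [NP [Pron it]] [VP [V fell] [NP [Det a] [N sentence]]]] [Conj or] [S [NP [Pron it]] [VP [AdvP [Adv slowly]] [VP [V questioned] [NP [Det no] [N sentence]]]]]]
The span 'questioned no sentence' is the VP node built by VP → V NP.

VP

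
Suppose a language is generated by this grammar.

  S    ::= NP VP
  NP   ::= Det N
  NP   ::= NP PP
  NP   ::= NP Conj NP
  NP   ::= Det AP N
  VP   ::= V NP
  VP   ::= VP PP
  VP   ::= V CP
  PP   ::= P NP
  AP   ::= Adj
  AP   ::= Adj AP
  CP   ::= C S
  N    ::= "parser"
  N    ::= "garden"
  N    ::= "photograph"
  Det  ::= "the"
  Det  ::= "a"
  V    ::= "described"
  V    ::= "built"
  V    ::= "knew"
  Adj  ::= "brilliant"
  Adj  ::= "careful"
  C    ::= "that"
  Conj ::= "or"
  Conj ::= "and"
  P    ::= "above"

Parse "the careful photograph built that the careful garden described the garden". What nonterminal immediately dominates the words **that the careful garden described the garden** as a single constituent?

[S [NP [Det the] [AP [Adj careful]] [N photograph]] [VP [V built] [CP [C that] [S [NP [Det the] [AP [Adj careful]] [N garden]] [VP [V described] [NP [Det the] [N garden]]]]]]]
The span 'that the careful garden described the garden' is the CP node built by CP → C S.

CP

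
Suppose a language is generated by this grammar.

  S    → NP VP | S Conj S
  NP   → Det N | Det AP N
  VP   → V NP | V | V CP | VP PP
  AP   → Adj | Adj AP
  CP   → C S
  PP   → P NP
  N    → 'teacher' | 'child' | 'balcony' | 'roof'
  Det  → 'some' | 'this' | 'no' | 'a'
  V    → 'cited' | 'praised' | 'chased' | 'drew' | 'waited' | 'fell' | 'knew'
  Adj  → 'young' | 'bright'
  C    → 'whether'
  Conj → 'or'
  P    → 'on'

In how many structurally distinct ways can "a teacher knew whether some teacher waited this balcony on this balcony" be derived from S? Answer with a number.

The two bracketings:
[S [NP [Det a] [N teacher]] [VP [V knew] [CP [C whether] [S [NP [Det some] [N teacher]] [VP [VP [V waited] [NP [Det this] [N balcony]]] [PP [P on] [NP [Det this] [N balcony]]]]]]]]
[S [NP [Det a] [N teacher]] [VP [VP [V knew] [CP [C whether] [S [NP [Det some] [N teacher]] [VP [V waited] [NP [Det this] [N balcony]]]]]] [PP [P on] [NP [Det this] [N balcony]]]]]
The trees differ in how a recursive rule is bracketed over the same span.

2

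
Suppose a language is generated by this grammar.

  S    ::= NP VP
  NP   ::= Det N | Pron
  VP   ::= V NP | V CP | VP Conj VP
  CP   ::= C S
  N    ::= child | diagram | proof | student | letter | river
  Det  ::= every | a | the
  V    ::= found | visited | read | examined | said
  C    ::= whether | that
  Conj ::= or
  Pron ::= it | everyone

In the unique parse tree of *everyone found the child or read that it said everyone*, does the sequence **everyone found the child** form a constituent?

No

[S [NP [Pron everyone]] [VP [VP [V found] [NP [Det the] [N child]]] [Conj or] [VP [V read] [CP [C that] [S [NP [Pron it]] [VP [V said] [NP [Pron everyone]]]]]]]]
The smallest constituent containing 'everyone found the child' is the S spanning 'everyone found the child or read that it said everyone'; no single node in the tree dominates exactly the given words.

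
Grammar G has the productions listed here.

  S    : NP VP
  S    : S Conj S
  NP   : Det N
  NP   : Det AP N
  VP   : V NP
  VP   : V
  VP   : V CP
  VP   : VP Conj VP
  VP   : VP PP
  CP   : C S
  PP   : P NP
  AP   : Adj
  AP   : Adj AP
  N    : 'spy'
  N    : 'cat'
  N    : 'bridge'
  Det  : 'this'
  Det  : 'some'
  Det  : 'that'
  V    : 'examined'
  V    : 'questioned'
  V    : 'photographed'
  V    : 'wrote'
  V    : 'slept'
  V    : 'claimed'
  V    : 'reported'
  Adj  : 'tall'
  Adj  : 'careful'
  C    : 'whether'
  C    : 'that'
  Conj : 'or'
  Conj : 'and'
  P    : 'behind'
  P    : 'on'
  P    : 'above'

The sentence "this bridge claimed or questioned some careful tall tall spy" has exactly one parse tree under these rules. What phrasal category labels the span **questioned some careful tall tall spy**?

[S [NP [Det this] [N bridge]] [VP [VP [V claimed]] [Conj or] [VP [V questioned] [NP [Det some] [AP [Adj careful] [AP [Adj tall] [AP [Adj tall]]]] [N spy]]]]]
The span 'questioned some careful tall tall spy' is the VP node built by VP → V NP.

VP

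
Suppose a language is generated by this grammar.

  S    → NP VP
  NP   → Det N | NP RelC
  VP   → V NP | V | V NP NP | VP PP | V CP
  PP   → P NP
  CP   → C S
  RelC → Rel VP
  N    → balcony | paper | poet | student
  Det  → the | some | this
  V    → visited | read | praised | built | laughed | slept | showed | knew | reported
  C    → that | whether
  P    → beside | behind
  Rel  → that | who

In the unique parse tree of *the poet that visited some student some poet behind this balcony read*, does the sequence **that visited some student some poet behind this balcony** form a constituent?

Yes

[S [NP [NP [Det the] [N poet]] [RelC [Rel that] [VP [VP [V visited] [NP [Det some] [N student]] [NP [Det some] [N poet]]] [PP [P behind] [NP [Det this] [N balcony]]]]]] [VP [V read]]]
The words 'that visited some student some poet behind this balcony' are exhaustively dominated by a single RelC node (built by RelC → Rel VP), so they form a constituent.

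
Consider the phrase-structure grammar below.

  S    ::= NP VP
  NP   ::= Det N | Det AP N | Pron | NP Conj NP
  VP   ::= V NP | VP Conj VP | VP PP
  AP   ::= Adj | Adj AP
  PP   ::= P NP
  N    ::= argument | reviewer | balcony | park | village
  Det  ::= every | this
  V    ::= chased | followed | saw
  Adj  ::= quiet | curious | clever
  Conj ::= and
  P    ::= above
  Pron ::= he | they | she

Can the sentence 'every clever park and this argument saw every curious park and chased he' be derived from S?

Grammatical

S
  NP
    NP
      Det: every
      AP
        Adj: clever
      N: park
    Conj: and
    NP
      Det: this
      N: argument
  VP
    VP
      V: saw
      NP
        Det: every
        AP
          Adj: curious
        N: park
    Conj: and
    VP
      V: chased
      NP
        Pron: he
Every word is introduced by a lexical rule and the phrasal rules combine the resulting categories into a single S.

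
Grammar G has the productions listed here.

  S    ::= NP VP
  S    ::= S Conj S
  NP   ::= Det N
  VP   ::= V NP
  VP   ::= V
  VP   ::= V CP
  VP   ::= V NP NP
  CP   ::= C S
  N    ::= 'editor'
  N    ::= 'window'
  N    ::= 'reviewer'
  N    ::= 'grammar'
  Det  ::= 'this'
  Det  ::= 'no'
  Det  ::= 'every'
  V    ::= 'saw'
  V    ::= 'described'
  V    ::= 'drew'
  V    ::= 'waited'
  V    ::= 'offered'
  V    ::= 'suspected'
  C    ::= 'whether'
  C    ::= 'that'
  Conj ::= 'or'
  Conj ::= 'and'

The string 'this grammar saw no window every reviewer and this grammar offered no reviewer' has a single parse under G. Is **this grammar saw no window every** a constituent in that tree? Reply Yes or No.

No

[S [S [NP [Det this] [N grammar]] [VP [V saw] [NP [Det no] [N window]] [NP [Det every] [N reviewer]]]] [Conj and] [S [NP [Det this] [N grammar]] [VP [V offered] [NP [Det no] [N reviewer]]]]]
The smallest constituent containing 'this grammar saw no window every' is the S spanning 'this grammar saw no window every reviewer'; no single node in the tree dominates exactly the given words.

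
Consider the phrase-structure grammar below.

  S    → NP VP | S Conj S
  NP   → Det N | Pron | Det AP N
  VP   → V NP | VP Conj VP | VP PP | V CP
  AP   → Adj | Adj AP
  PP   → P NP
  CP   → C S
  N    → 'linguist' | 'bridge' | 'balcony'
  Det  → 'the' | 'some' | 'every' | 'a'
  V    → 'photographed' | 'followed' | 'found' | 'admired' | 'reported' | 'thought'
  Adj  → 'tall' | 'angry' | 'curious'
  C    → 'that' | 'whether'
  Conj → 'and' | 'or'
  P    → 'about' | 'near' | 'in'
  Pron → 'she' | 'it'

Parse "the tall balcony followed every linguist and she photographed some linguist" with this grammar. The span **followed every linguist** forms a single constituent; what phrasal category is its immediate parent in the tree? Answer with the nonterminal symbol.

S

[S [S [NP [Det the] [AP [Adj tall]] [N balcony]] [VP [V followed] [NP [Det every] [N linguist]]]] [Conj and] [S [NP [Pron she]] [VP [V photographed] [NP [Det some] [N linguist]]]]]
The span 'followed every linguist' is the VP node built by VP → V NP.
Its mother is the S built by S → NP VP.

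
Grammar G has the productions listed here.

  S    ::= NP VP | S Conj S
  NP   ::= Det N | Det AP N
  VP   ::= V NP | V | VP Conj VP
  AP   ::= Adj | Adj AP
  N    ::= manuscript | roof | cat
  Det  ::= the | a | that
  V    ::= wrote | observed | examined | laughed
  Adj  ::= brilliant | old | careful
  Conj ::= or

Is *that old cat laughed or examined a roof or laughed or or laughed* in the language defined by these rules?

A Conj word can never sit immediately before a Conj word in any string this grammar generates, so the substring 'or or' rules out a derivation.

Ungrammatical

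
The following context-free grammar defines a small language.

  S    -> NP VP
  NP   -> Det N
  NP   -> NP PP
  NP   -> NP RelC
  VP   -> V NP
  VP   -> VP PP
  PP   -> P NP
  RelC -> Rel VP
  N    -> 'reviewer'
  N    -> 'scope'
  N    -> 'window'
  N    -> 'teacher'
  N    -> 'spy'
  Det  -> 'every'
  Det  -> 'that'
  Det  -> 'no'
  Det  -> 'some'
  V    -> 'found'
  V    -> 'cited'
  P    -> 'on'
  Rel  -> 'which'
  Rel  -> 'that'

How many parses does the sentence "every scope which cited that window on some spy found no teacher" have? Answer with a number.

Two of the 3 distinct bracketings:
[S [NP [NP [NP [Det every] [N scope]] [RelC [Rel which] [VP [V cited] [NP [Det that] [N window]]]]] [PP [P on] [NP [Det some] [N spy]]]] [VP [V found] [NP [Det no] [N teacher]]]]
[S [NP [NP [Det every] [N scope]] [RelC [Rel which] [VP [V cited] [NP [NP [Det that] [N window]] [PP [P on] [NP [Det some] [N spy]]]]]]] [VP [V found] [NP [Det no] [N teacher]]]]
The trees differ in how a recursive rule is bracketed over the same span.

3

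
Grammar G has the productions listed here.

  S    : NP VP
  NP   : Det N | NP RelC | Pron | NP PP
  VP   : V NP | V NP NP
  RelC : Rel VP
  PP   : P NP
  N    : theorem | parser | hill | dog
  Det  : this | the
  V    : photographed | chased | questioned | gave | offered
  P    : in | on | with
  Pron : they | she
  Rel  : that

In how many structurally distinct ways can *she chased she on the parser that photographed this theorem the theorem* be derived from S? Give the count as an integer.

Two of the 4 distinct bracketings:
[S [NP [Pron she]] [VP [V chased] [NP [NP [NP [Pron she]] [PP [P on] [NP [Det the] [N parser]]]] [RelC [Rel that] [VP [V photographed] [NP [Det this] [N theorem]] [NP [Det the] [N theorem]]]]]]]
[S [NP [Pron she]] [VP [V chased] [NP [NP [Pron she]] [PP [P on] [NP [NP [Det the] [N parser]] [RelC [Rel that] [VP [V photographed] [NP [Det this] [N theorem]] [NP [Det the] [N theorem]]]]]]]]]
The trees differ in how a recursive rule is bracketed over the same span.

4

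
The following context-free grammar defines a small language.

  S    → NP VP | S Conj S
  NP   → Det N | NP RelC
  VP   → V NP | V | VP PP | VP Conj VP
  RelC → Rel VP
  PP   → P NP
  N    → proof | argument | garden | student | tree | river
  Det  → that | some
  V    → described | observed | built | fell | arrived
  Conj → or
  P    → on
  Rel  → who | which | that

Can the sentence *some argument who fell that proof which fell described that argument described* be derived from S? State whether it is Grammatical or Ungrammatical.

For S → NP VP, every NP-prefix leaves a non-VP remainder: after 'some argument' the remainder is not a VP; after 'some argument who fell' the remainder is not a VP; after 'some argument who fell that proof' the remainder is not a VP (and 1 more). The alternative S rule S → S Conj S likewise has no satisfying split.

Ungrammatical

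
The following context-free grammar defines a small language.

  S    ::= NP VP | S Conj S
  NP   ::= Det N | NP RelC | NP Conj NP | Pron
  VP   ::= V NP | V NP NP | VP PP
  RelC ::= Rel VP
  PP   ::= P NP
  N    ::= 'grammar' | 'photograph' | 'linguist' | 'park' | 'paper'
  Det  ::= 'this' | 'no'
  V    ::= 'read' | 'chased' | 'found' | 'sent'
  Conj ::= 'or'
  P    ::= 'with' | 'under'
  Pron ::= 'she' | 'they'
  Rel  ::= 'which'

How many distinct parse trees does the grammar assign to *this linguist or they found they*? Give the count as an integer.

1

[S [NP [NP [Det this] [N linguist]] [Conj or] [NP [Pron they]]] [VP [V found] [NP [Pron they]]]]
No rule offers an alternative attachment or grouping for any span, so this is the only derivation.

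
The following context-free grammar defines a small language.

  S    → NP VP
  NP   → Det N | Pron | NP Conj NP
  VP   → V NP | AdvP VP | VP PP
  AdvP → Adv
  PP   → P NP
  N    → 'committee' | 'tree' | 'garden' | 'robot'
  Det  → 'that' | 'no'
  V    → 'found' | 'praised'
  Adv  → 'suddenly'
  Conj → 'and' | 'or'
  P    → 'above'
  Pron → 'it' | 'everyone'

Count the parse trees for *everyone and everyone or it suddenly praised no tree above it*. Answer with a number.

Two of the 4 distinct bracketings:
[S [NP [NP [Pron everyone]] [Conj and] [NP [NP [Pron everyone]] [Conj or] [NP [Pron it]]]] [VP [AdvP [Adv suddenly]] [VP [VP [V praised] [NP [Det no] [N tree]]] [PP [P above] [NP [Pron it]]]]]]
[S [NP [NP [Pron everyone]] [Conj and] [NP [NP [Pron everyone]] [Conj or] [NP [Pron it]]]] [VP [VP [AdvP [Adv suddenly]] [VP [V praised] [NP [Det no] [N tree]]]] [PP [P above] [NP [Pron it]]]]]
The trees differ in how a recursive rule is bracketed over the same span.

4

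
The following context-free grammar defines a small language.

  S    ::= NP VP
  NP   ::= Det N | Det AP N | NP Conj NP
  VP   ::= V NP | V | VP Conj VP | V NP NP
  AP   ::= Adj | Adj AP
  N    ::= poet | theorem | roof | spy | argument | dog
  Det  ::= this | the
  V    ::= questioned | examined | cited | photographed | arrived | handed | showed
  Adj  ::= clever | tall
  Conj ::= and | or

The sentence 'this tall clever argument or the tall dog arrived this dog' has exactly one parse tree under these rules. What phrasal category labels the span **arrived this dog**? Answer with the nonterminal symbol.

VP

S
  NP
    NP
      Det: this
      AP
        Adj: tall
        AP
          Adj: clever
      N: argument
    Conj: or
    NP
      Det: the
      AP
        Adj: tall
      N: dog
  VP
    V: arrived
    NP
      Det: this
      N: dog
The span 'arrived this dog' is the VP node built by VP → V NP.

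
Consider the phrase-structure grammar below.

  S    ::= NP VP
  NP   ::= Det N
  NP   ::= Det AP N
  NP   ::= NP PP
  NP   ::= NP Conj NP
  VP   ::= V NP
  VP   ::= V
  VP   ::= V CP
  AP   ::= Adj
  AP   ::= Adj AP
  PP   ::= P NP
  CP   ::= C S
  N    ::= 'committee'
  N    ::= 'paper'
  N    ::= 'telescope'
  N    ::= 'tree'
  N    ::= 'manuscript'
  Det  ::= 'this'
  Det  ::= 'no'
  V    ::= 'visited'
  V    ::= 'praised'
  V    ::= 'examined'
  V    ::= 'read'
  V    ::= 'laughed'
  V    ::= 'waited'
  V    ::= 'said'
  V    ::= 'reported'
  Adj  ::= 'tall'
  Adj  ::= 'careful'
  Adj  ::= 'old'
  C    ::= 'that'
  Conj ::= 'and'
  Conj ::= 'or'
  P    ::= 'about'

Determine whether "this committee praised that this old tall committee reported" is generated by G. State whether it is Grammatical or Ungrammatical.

[S [NP [Det this] [N committee]] [VP [V praised] [CP [C that] [S [NP [Det this] [AP [Adj old] [AP [Adj tall]]] [N committee]] [VP [V reported]]]]]]
Each bracket corresponds to one application of a listed rule, so the string is derivable from S.

Grammatical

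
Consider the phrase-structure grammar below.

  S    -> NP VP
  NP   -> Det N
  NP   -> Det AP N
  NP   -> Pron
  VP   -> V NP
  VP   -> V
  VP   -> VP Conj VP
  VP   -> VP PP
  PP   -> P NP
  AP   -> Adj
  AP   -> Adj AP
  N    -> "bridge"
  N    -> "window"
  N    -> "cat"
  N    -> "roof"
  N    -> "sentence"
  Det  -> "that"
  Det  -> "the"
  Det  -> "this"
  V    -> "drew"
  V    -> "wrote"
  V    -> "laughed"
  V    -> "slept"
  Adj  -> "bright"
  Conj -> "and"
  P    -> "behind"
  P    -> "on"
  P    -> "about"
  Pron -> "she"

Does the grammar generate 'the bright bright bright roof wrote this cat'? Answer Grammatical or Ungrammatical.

Grammatical

[S [NP [Det the] [AP [Adj bright] [AP [Adj bright] [AP [Adj bright]]]] [N roof]] [VP [V wrote] [NP [Det this] [N cat]]]]
The bracketing above is licensed at every node by one of the given productions, with S at the root.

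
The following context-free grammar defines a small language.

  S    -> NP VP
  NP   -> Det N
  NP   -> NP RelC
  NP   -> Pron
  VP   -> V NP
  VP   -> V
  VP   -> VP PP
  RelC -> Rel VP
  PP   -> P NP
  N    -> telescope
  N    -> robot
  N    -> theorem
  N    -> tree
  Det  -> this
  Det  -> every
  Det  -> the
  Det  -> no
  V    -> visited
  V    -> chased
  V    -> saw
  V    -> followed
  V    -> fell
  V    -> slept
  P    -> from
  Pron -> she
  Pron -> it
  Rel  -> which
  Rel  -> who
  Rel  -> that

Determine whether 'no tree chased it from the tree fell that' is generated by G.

Ungrammatical

For S → NP VP, the only prefix that parses as NP is 'no tree', but the remainder 'chased it from the tree fell that' is not a VP under these rules.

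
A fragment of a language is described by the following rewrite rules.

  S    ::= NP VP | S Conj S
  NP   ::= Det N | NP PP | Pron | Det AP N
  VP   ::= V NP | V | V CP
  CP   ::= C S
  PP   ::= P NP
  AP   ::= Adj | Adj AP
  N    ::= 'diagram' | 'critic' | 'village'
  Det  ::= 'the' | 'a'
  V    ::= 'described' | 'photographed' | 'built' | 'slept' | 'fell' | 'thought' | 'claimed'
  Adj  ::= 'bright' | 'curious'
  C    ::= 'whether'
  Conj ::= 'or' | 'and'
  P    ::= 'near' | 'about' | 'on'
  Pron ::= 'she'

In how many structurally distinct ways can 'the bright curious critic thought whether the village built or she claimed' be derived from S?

2

The two bracketings:
[S [NP [Det the] [AP [Adj bright] [AP [Adj curious]]] [N critic]] [VP [V thought] [CP [C whether] [S [S [NP [Det the] [N village]] [VP [V built]]] [Conj or] [S [NP [Pron she]] [VP [V claimed]]]]]]]
[S [S [NP [Det the] [AP [Adj bright] [AP [Adj curious]]] [N critic]] [VP [V thought] [CP [C whether] [S [NP [Det the] [N village]] [VP [V built]]]]]] [Conj or] [S [NP [Pron she]] [VP [V claimed]]]]
The trees differ in how a recursive rule is bracketed over the same span.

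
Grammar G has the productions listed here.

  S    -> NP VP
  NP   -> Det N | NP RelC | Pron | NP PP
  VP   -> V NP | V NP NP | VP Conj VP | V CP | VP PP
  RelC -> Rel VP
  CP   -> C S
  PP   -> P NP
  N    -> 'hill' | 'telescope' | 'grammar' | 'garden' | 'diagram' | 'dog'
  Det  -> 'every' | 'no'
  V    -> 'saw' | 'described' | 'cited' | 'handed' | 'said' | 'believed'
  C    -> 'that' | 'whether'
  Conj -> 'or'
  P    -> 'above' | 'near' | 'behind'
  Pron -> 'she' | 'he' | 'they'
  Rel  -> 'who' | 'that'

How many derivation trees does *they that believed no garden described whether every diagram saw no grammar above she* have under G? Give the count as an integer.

Two of the 3 distinct bracketings:
[S [NP [NP [Pron they]] [RelC [Rel that] [VP [V believed] [NP [Det no] [N garden]]]]] [VP [V described] [CP [C whether] [S [NP [Det every] [N diagram]] [VP [V saw] [NP [NP [Det no] [N grammar]] [PP [P above] [NP [Pron she]]]]]]]]]
[S [NP [NP [Pron they]] [RelC [Rel that] [VP [V believed] [NP [Det no] [N garden]]]]] [VP [V described] [CP [C whether] [S [NP [Det every] [N diagram]] [VP [VP [V saw] [NP [Det no] [N grammar]]] [PP [P above] [NP [Pron she]]]]]]]]
The difference turns on whether NP → NP PP is used at the relevant span, versus an alternative expansion of NP.

3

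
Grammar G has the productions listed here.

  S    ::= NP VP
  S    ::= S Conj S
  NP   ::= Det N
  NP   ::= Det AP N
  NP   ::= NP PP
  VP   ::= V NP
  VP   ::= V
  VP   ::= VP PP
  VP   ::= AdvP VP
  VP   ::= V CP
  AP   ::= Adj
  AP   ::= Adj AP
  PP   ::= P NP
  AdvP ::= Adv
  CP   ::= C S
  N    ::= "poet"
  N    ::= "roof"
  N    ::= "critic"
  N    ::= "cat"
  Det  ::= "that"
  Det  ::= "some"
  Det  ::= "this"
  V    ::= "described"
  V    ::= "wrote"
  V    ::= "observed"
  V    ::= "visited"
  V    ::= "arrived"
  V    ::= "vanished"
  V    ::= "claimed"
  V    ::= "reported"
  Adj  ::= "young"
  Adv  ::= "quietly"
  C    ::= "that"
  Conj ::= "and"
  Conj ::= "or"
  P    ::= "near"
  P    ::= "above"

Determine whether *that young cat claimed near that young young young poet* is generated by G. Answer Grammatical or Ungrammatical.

S
  NP
    Det: that
    AP
      Adj: young
    N: cat
  VP
    VP
      V: claimed
    PP
      P: near
      NP
        Det: that
        AP
          Adj: young
          AP
            Adj: young
            AP
              Adj: young
        N: poet
Every word is introduced by a lexical rule and the phrasal rules combine the resulting categories into a single S.

Grammatical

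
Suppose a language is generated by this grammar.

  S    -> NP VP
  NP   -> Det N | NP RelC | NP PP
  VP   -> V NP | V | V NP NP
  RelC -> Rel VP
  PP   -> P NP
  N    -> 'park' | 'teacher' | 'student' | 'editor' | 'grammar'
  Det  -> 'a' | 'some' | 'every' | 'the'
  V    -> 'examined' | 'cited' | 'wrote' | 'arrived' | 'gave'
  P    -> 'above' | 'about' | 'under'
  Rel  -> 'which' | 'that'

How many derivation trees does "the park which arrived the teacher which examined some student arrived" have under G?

3

Two of the 3 distinct bracketings:
[S [NP [NP [Det the] [N park]] [RelC [Rel which] [VP [V arrived] [NP [NP [Det the] [N teacher]] [RelC [Rel which] [VP [V examined] [NP [Det some] [N student]]]]]]]] [VP [V arrived]]]
[S [NP [NP [Det the] [N park]] [RelC [Rel which] [VP [V arrived] [NP [NP [Det the] [N teacher]] [RelC [Rel which] [VP [V examined]]]] [NP [Det some] [N student]]]]] [VP [V arrived]]]
The difference turns on whether VP → V NP is used at the relevant span, versus an alternative expansion of VP.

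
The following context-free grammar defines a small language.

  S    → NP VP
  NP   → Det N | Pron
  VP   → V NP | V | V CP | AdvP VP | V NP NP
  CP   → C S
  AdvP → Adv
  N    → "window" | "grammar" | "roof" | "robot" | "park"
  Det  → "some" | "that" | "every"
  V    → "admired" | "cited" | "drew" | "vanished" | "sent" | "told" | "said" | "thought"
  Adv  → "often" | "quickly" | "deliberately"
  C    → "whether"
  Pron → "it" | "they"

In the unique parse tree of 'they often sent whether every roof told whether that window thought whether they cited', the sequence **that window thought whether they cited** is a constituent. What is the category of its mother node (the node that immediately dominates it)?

[S [NP [Pron they]] [VP [AdvP [Adv often]] [VP [V sent] [CP [C whether] [S [NP [Det every] [N roof]] [VP [V told] [CP [C whether] [S [NP [Det that] [N window]] [VP [V thought] [CP [C whether] [S [NP [Pron they]] [VP [V cited]]]]]]]]]]]]]
The span 'that window thought whether they cited' is the S node built by S → NP VP.
Its mother is the CP built by CP → C S.

CP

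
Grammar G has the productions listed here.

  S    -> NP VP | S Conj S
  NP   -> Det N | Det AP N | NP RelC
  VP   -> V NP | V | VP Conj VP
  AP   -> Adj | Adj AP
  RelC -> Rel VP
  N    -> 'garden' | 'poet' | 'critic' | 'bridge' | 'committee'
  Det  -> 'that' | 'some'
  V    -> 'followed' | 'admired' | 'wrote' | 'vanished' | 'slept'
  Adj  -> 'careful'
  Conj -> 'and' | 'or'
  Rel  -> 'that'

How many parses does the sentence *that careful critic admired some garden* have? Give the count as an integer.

[S [NP [Det that] [AP [Adj careful]] [N critic]] [VP [V admired] [NP [Det some] [N garden]]]]
No rule offers an alternative attachment or grouping for any span, so this is the only derivation.

1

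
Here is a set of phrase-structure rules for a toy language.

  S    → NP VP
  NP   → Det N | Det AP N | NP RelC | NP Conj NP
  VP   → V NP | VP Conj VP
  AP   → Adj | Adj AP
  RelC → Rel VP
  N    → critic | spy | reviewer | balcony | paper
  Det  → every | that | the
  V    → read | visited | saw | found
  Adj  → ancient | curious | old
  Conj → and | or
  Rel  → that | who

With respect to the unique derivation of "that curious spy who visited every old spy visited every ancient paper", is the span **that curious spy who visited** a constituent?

[S [NP [NP [Det that] [AP [Adj curious]] [N spy]] [RelC [Rel who] [VP [V visited] [NP [Det every] [AP [Adj old]] [N spy]]]]] [VP [V visited] [NP [Det every] [AP [Adj ancient]] [N paper]]]]
The smallest constituent containing 'that curious spy who visited' is the NP spanning 'that curious spy who visited every old spy'; no single node in the tree dominates exactly the given words.

No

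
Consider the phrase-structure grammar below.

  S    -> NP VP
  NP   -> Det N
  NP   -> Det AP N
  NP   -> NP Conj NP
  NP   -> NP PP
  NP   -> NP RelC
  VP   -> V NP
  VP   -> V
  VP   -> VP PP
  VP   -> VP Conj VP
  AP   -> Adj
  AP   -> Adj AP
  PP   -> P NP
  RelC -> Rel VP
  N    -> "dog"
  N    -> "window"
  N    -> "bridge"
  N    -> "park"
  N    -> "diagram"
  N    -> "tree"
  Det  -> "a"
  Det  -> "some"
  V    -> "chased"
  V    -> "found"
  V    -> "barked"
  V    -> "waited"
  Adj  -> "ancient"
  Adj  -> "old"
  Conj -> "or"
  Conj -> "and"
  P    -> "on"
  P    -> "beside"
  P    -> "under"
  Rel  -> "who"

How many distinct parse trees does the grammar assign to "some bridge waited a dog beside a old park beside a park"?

5

Two of the 5 distinct bracketings:
[S [NP [Det some] [N bridge]] [VP [V waited] [NP [NP [Det a] [N dog]] [PP [P beside] [NP [NP [Det a] [AP [Adj old]] [N park]] [PP [P beside] [NP [Det a] [N park]]]]]]]]
[S [NP [Det some] [N bridge]] [VP [V waited] [NP [NP [NP [Det a] [N dog]] [PP [P beside] [NP [Det a] [AP [Adj old]] [N park]]]] [PP [P beside] [NP [Det a] [N park]]]]]]
The trees differ in how a recursive rule is bracketed over the same span.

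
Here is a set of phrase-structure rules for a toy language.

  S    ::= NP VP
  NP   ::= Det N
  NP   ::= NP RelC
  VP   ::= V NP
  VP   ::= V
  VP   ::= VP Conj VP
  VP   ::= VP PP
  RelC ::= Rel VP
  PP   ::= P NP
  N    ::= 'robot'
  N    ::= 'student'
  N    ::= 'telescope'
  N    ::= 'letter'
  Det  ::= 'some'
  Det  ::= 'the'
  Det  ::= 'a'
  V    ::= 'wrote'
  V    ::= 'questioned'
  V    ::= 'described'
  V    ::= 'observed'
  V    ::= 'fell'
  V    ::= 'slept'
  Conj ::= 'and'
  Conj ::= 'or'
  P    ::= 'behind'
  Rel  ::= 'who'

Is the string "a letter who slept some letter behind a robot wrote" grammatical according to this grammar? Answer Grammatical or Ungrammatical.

S
  NP
    NP
      Det: a
      N: letter
    RelC
      Rel: who
      VP
        VP
          V: slept
          NP
            Det: some
            N: letter
        PP
          P: behind
          NP
            Det: a
            N: robot
  VP
    V: wrote
Each bracket corresponds to one application of a listed rule, so the string is derivable from S.

Grammatical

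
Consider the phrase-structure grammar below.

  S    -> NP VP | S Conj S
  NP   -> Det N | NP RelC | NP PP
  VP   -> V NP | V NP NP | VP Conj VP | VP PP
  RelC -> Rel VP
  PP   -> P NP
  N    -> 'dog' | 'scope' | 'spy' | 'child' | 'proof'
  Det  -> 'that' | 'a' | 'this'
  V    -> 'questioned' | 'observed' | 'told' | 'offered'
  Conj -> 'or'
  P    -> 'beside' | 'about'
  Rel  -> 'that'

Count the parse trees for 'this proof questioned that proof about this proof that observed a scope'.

3

Two of the 3 distinct bracketings:
[S [NP [Det this] [N proof]] [VP [V questioned] [NP [NP [NP [Det that] [N proof]] [PP [P about] [NP [Det this] [N proof]]]] [RelC [Rel that] [VP [V observed] [NP [Det a] [N scope]]]]]]]
[S [NP [Det this] [N proof]] [VP [V questioned] [NP [NP [Det that] [N proof]] [PP [P about] [NP [NP [Det this] [N proof]] [RelC [Rel that] [VP [V observed] [NP [Det a] [N scope]]]]]]]]]
The trees differ in how a recursive rule is bracketed over the same span.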